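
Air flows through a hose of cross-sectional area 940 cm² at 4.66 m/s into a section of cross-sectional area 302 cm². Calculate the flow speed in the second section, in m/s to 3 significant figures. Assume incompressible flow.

v₂ ≈ 14.5 m/s

By continuity, v₂ = v₁·A₁/A₂ = 4.66·(940/302) = 14.5 m/s.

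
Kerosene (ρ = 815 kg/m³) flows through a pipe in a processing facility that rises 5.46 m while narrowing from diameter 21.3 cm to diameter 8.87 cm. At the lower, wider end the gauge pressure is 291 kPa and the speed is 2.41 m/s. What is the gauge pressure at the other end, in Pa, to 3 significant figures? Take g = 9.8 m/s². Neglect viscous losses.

171000 Pa

By continuity, v₂ = v₁·A₁/A₂ = 2.41·(356/61.8) = 13.9 m/s.
Applying Bernoulli between the two ends and solving for P₂: P₂ = P₁ + ½ρ(v₁² − v₂²) − ρgΔh.
P₂ = 291000 + ½·815·(2.41² − 13.9²) − 815·9.8·(+5.46) = 291000 + (-76300) − (43600) = 171000 Pa.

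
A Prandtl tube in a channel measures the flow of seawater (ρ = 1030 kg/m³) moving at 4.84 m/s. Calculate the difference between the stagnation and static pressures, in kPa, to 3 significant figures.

Bernoulli between the free stream and the stagnation point: ½ρv² = P_stag − P_static.
ΔP = ½·1030·4.84² = 12100 Pa.

ΔP ≈ 12.1 kPa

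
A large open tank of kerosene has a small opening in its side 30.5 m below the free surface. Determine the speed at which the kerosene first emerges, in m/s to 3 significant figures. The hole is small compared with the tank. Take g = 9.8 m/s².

Torricelli's result v = √(2gh) gives v = √(2·9.8·30.5) = 24.4 m/s.

v = 24.4 m/s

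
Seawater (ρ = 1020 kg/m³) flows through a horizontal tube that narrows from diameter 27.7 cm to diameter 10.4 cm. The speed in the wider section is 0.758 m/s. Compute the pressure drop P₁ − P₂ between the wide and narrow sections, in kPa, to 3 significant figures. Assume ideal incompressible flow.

ΔP ≈ 14.5 kPa

Mass conservation (A₁v₁ = A₂v₂) gives v₂ = 0.758 × 603/84.9 = 5.38 m/s.
Along the horizontal streamline, P + ½ρv² is constant.
P₁ − P₂ = ½·1020·(5.38² − 0.758²) = ½·1020·28.3 = 14500 Pa.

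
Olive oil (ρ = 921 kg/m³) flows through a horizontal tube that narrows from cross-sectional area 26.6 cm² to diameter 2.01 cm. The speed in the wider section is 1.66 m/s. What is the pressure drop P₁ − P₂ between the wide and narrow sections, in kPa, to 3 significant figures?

By continuity, v₂ = v₁·A₁/A₂ = 1.66·(26.6/3.17) = 13.9 m/s.
Bernoulli (h₁ = h₂): P₁ − P₂ = ½ρ(v₂² − v₁²).
P₁ − P₂ = ½·921·(13.9² − 1.66²) = ½·921·191 = 87900 Pa.

ΔP ≈ 87.9 kPa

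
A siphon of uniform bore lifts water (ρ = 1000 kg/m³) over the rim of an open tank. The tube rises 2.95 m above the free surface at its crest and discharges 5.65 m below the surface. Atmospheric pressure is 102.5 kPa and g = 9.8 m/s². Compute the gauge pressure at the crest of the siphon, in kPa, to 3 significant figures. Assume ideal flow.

P_gauge ≈ -84.3 kPa

Bernoulli surface→outlet gives ½v² = g·h_out, so v = √(2·9.8·5.65) = 10.5 m/s.
Continuity keeps v the same throughout the tube; from surface to crest, P_atm + 0 = P_top + ½ρv² + ρg·h_top.
P_top = 102500 − ½·1000·10.5² − 1000·9.8·2.95 = 18200 Pa. So P_gauge = P_top − P_atm = -84300 Pa.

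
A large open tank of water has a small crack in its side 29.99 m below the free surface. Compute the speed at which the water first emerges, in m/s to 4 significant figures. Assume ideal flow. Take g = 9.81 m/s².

With the surface at rest and both surface and jet at atmospheric pressure, Bernoulli gives ρg h = ½ρv², so v = √(2gh) = √(2·9.81·29.99) = 24.26 m/s.

24.26 m/s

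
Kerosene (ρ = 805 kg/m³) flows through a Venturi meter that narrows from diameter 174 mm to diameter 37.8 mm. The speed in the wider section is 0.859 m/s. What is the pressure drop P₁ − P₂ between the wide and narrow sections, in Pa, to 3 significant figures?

The volume flow rate is constant, so v₂ = (A₁/A₂)v₁ = (238/11.2)·0.859 = 18.2 m/s.
Bernoulli (h₁ = h₂): P₁ − P₂ = ½ρ(v₂² − v₁²).
P₁ − P₂ = ½·805·(18.2² − 0.859²) = ½·805·331 = 133000 Pa.

133000 Pa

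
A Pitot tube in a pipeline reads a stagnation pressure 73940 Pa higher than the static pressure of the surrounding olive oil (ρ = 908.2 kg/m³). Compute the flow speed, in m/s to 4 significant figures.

The dynamic pressure equals the rise in static pressure at the stagnation point: ΔP = ½ρv².
v = √(2ΔP/ρ) = √(2·73940/908.2) = 12.76 m/s.

v = 12.76 m/s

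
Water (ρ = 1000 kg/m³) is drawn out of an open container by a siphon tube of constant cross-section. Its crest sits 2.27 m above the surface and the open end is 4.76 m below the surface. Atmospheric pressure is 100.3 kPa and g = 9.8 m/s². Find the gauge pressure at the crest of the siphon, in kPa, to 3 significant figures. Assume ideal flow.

P_gauge ≈ -68.9 kPa

From the surface to the outlet (both open to atmosphere, surface at rest): v = √(2g·h_out) = √(2·9.8·4.76) = 9.66 m/s.
The bore is uniform, so the speed at the crest is the same v. Bernoulli surface→crest: P_atm = P_top + ½ρv² + ρg·h_top.
P_top = 100300 − ½·1000·9.66² − 1000·9.8·2.27 = 31400 Pa. So P_gauge = P_top − P_atm = -68900 Pa.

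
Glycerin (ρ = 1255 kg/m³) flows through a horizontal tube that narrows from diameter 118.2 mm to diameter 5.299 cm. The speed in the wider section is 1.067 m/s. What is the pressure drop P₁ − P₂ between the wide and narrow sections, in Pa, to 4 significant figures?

16970 Pa

The volume flow rate is constant, so v₂ = (A₁/A₂)v₁ = (109.7/22.05)·1.067 = 5.309 m/s.
Along the horizontal streamline, P + ½ρv² is constant.
P₁ − P₂ = ½·1255·(5.309² − 1.067²) = ½·1255·27.05 = 16970 Pa.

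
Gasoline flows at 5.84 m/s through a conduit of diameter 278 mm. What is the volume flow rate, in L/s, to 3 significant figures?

354 L/s

Q = A·v = 0.0607 m² × 5.84 m/s = 0.354 m³/s.
Converting: 0.354 m³/s × 1000 = 354 L/s.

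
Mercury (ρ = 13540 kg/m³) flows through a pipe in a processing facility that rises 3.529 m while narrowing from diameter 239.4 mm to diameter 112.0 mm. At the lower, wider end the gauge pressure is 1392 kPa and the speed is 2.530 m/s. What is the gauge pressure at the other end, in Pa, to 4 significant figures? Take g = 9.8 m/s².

By continuity, v₂ = v₁·A₁/A₂ = 2.530·(450.1/98.52) = 11.56 m/s.
Bernoulli: P₁ + ½ρv₁² + ρg h₁ = P₂ + ½ρv₂² + ρg h₂, so P₂ = P₁ + ½ρ(v₁² − v₂²) − ρg(h₂ − h₁).
P₂ = 1392000 + ½·13540·(2.530² − 11.56²) − 13540·9.8·(+3.529) = 1392000 + (-861300) − (468300) = 62470 Pa.

P₂ ≈ 62470 Pa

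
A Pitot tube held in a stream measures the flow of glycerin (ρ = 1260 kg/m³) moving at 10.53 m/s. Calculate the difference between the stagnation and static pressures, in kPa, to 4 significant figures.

69.85 kPa

The dynamic pressure equals the rise in static pressure at the stagnation point: ΔP = ½ρv².
ΔP = ½·1260·10.53² = 69850 Pa.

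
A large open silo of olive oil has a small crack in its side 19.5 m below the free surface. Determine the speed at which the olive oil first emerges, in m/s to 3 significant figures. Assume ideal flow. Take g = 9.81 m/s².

v = 19.6 m/s

The surface is effectively still and both ends are open, so ½v² = gh and v = √(2·9.81·19.5) = 19.6 m/s.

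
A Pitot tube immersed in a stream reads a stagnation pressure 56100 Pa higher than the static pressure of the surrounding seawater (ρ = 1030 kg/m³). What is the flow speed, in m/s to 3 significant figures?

The dynamic pressure equals the rise in static pressure at the stagnation point: ΔP = ½ρv².
v = √(2ΔP/ρ) = √(2·56100/1030) = 10.4 m/s.

v ≈ 10.4 m/s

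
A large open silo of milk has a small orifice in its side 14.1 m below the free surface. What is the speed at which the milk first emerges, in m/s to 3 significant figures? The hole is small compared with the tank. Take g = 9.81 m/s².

16.6 m/s

The surface is effectively still and both ends are open, so ½v² = gh and v = √(2·9.81·14.1) = 16.6 m/s.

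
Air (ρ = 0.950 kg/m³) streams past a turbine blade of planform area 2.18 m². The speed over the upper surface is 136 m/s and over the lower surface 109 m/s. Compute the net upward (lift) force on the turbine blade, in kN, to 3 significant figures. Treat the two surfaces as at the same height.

F ≈ 6.85 kN

From P + ½ρv² = const at equal height, P_low − P_up = ½ρ(v_up² − v_low²).
ΔP = ½·0.950·(136² − 109²) = 3140 Pa.
Lift = ΔP · A = 3140 × 2.18 = 6850 N.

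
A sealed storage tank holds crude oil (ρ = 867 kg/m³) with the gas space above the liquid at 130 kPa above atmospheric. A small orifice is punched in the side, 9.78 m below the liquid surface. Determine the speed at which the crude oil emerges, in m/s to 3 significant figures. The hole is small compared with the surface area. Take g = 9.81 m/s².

v ≈ 22.2 m/s

Take point 1 at the surface (v₁ ≈ 0) and point 2 at the hole (at atmospheric pressure). Bernoulli: P₁ + ρg h = P_atm + ½ρv₂².
With P₁ − P_atm = 130000 Pa, v₂ = √(2gh + 2ΔP/ρ) = √(2·9.81·9.78 + 2·130000/867) = 22.2 m/s.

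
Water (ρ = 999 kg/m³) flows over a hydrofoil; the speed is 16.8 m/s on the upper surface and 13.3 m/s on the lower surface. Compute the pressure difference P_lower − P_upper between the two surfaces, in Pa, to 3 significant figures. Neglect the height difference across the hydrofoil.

ΔP ≈ 52600 Pa

Bernoulli (same height): P_lower − P_upper = ½ρ(v_upper² − v_lower²).
ΔP = ½·999·(16.8² − 13.3²) = 52600 Pa.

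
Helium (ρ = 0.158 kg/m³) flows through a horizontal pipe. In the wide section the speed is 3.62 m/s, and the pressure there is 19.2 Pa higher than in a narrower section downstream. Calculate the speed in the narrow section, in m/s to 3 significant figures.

With h₁ = h₂, rearranging Bernoulli gives v₂ = √(v₁² + 2ΔP/ρ).
v₂ = √(3.62² + 2·19.2/0.158) = √(13.1 + 243) = 16.0 m/s.

v₂ = 16.0 m/s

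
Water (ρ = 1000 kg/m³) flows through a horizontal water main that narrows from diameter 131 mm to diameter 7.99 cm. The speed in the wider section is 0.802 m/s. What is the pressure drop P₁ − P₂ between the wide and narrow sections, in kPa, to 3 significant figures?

ΔP ≈ 2.00 kPa

Mass conservation (A₁v₁ = A₂v₂) gives v₂ = 0.802 × 135/50.1 = 2.16 m/s.
Bernoulli (h₁ = h₂): P₁ − P₂ = ½ρ(v₂² − v₁²).
P₁ − P₂ = ½·1000·(2.16² − 0.802²) = ½·1000·4.00 = 2000 Pa.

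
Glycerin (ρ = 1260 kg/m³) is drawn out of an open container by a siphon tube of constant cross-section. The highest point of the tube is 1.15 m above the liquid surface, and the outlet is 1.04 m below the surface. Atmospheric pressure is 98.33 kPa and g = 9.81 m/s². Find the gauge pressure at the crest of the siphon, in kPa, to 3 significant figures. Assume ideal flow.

P_gauge = -27.1 kPa

The outlet speed comes from Torricelli: v = √(2g·1.04) = 4.52 m/s.
The bore is uniform, so the speed at the crest is the same v. Bernoulli surface→crest: P_atm = P_top + ½ρv² + ρg·h_top.
P_top = 98330 − ½·1260·4.52² − 1260·9.81·1.15 = 71300 Pa. So P_gauge = P_top − P_atm = -27100 Pa.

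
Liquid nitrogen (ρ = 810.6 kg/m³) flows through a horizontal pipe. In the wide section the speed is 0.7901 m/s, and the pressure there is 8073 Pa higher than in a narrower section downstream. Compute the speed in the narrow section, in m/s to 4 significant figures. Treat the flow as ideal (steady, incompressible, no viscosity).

Horizontal Bernoulli: P₁ + ½ρv₁² = P₂ + ½ρv₂², so v₂² = v₁² + 2(P₁ − P₂)/ρ.
v₂ = √(0.7901² + 2·8073/810.6) = √(0.6243 + 19.92) = 4.532 m/s.

4.532 m/s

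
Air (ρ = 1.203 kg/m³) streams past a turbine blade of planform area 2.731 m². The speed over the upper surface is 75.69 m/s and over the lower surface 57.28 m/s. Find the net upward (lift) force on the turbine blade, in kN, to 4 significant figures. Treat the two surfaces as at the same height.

4.021 kN

From P + ½ρv² = const at equal height, P_low − P_up = ½ρ(v_up² − v_low²).
ΔP = ½·1.203·(75.69² − 57.28²) = 1472 Pa.
Lift = ΔP · A = 1472 × 2.731 = 4021 N.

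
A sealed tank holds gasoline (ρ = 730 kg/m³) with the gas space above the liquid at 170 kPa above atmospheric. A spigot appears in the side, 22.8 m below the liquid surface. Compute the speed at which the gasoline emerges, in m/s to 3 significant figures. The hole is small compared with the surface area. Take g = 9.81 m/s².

Take point 1 at the surface (v₁ ≈ 0) and point 2 at the hole (at atmospheric pressure). Bernoulli: P₁ + ρg h = P_atm + ½ρv₂².
With P₁ − P_atm = 170000 Pa, v₂ = √(2gh + 2ΔP/ρ) = √(2·9.81·22.8 + 2·170000/730) = 30.2 m/s.

v = 30.2 m/s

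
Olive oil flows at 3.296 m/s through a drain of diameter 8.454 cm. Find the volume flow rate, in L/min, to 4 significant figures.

Q ≈ 1110 L/min

Q = A·v = 0.005613 m² × 3.296 m/s = 0.01850 m³/s.
Converting: 0.01850 m³/s × 60000 = 1110 L/min.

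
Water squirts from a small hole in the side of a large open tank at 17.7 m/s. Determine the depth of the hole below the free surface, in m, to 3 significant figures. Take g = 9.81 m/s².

h ≈ 16.0 m

Torricelli: v = √(2gh), so h = v²/(2g).
h = 17.7²/(2·9.81) = 313/19.62 = 16.0 m.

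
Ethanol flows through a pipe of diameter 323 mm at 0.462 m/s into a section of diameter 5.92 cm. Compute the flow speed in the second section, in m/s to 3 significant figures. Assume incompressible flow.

Continuity gives A₁v₁ = A₂v₂, so v₂ = (819 cm²)/(27.5 cm²) × 0.462 m/s = 13.8 m/s.

v₂ = 13.8 m/s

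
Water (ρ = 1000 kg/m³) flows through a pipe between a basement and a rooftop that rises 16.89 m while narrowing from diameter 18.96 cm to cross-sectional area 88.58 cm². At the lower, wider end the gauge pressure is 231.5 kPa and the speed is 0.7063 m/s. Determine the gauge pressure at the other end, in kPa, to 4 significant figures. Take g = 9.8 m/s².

P₂ ≈ 63.69 kPa

Mass conservation (A₁v₁ = A₂v₂) gives v₂ = 0.7063 × 282.3/88.58 = 2.251 m/s.
Energy conservation along the streamline gives P₂ = P₁ − ½ρ(v₂² − v₁²) − ρg(h₂ − h₁).
P₂ = 231500 + ½·1000·(0.7063² − 2.251²) − 1000·9.8·(+16.89) = 231500 + (-2285) − (165500) = 63690 Pa.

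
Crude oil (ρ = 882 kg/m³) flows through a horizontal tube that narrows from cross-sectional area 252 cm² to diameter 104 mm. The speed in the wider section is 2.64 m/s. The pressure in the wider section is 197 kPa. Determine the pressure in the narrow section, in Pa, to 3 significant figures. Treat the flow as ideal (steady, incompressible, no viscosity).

P₂ ≈ 173000 Pa

Continuity gives A₁v₁ = A₂v₂, so v₂ = (252 cm²)/(84.9 cm²) × 2.64 m/s = 7.83 m/s.
Along the horizontal streamline, P + ½ρv² is constant.
P₂ = P₁ − ½ρ(v₂² − v₁²) = 197000 − ½·882·(7.83² − 2.64²) = 197000 − 24000 = 173000 Pa.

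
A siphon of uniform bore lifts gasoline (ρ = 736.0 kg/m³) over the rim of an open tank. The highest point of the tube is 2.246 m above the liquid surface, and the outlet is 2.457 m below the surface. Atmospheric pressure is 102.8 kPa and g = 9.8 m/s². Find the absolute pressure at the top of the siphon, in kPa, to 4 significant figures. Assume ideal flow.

The outlet speed comes from Torricelli: v = √(2g·2.457) = 6.940 m/s.
Continuity keeps v the same throughout the tube; from surface to crest, P_atm + 0 = P_top + ½ρv² + ρg·h_top.
P_top = 102800 − ½·736.0·6.940² − 736.0·9.8·2.246 = 68880 Pa.

68.88 kPa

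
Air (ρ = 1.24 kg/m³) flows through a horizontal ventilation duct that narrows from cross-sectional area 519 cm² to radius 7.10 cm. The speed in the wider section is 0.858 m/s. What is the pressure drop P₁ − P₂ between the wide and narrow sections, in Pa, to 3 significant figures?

4.45 Pa

The volume flow rate is constant, so v₂ = (A₁/A₂)v₁ = (519/158)·0.858 = 2.81 m/s.
Bernoulli (h₁ = h₂): P₁ − P₂ = ½ρ(v₂² − v₁²).
P₁ − P₂ = ½·1.24·(2.81² − 0.858²) = ½·1.24·7.17 = 4.45 Pa.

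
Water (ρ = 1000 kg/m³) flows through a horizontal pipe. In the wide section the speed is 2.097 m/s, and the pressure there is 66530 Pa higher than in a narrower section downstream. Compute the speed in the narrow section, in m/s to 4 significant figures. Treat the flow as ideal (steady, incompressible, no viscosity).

Along the level pipe P + ½ρv² is conserved, hence v₂² = v₁² + 2(P₁ − P₂)/ρ.
v₂ = √(2.097² + 2·66530/1000) = √(4.397 + 133.1) = 11.72 m/s.

v₂ = 11.72 m/s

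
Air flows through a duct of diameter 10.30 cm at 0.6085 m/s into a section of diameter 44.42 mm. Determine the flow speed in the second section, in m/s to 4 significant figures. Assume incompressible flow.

Mass conservation (A₁v₁ = A₂v₂) gives v₂ = 0.6085 × 83.32/15.50 = 3.272 m/s.

v₂ ≈ 3.272 m/s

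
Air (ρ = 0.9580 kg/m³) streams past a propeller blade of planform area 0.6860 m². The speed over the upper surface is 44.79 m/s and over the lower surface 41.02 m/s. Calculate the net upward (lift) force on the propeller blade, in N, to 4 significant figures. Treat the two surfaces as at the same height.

106.3 N

With equal heights on the two surfaces, Bernoulli gives P_lower − P_upper = ½ρ(v_upper² − v_lower²).
ΔP = ½·0.9580·(44.79² − 41.02²) = 155.0 Pa.
Lift = ΔP · A = 155.0 × 0.6860 = 106.3 N.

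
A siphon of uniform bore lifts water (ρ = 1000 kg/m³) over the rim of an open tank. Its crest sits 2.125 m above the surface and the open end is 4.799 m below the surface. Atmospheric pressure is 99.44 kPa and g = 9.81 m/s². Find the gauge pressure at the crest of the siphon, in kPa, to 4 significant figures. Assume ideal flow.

P_gauge = -67.92 kPa

From the surface to the outlet (both open to atmosphere, surface at rest): v = √(2g·h_out) = √(2·9.81·4.799) = 9.703 m/s.
Continuity keeps v the same throughout the tube; from surface to crest, P_atm + 0 = P_top + ½ρv² + ρg·h_top.
P_top = 99440 − ½·1000·9.703² − 1000·9.81·2.125 = 31520 Pa. So P_gauge = P_top − P_atm = -67920 Pa.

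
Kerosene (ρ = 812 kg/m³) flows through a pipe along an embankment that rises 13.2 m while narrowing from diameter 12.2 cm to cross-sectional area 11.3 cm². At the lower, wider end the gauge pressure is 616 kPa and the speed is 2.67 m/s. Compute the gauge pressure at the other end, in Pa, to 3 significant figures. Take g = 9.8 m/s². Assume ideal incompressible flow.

By continuity, v₂ = v₁·A₁/A₂ = 2.67·(117/11.3) = 27.6 m/s.
Bernoulli: P₁ + ½ρv₁² + ρg h₁ = P₂ + ½ρv₂² + ρg h₂, so P₂ = P₁ + ½ρ(v₁² − v₂²) − ρg(h₂ − h₁).
P₂ = 616000 + ½·812·(2.67² − 27.6²) − 812·9.8·(+13.2) = 616000 + (-307000) − (105000) = 204000 Pa.

204000 Pa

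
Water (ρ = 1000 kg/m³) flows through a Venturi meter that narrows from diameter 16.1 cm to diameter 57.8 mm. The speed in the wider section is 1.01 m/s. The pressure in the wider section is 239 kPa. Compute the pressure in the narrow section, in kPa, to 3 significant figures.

P₂ ≈ 209 kPa

Continuity gives A₁v₁ = A₂v₂, so v₂ = (204 cm²)/(26.2 cm²) × 1.01 m/s = 7.84 m/s.
The pipe is horizontal, so Bernoulli reduces to P₁ + ½ρv₁² = P₂ + ½ρv₂².
P₂ = P₁ − ½ρ(v₂² − v₁²) = 239000 − ½·1000·(7.84² − 1.01²) = 239000 − 30200 = 209000 Pa.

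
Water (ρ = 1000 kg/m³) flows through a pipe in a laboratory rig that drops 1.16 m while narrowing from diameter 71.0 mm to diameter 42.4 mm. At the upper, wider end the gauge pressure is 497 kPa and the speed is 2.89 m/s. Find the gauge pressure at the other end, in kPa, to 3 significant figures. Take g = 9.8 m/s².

P₂ = 480 kPa

The volume flow rate is constant, so v₂ = (A₁/A₂)v₁ = (39.6/14.1)·2.89 = 8.10 m/s.
Energy conservation along the streamline gives P₂ = P₁ − ½ρ(v₂² − v₁²) − ρg(h₂ − h₁).
P₂ = 497000 + ½·1000·(2.89² − 8.10²) − 1000·9.8·(−1.16) = 497000 + (-28700) − (-11400) = 480000 Pa.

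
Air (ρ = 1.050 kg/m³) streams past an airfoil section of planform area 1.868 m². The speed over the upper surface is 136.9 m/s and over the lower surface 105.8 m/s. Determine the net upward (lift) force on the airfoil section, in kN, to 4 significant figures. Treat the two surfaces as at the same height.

F ≈ 7.402 kN

From P + ½ρv² = const at equal height, P_low − P_up = ½ρ(v_up² − v_low²).
ΔP = ½·1.050·(136.9² − 105.8²) = 3963 Pa.
Lift = ΔP · A = 3963 × 1.868 = 7402 N.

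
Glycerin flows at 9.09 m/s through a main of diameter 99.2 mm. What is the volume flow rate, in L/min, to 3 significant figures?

Q = A·v = 0.00773 m² × 9.09 m/s = 0.0703 m³/s.
Converting: 0.0703 m³/s × 60000 = 4220 L/min.

Q ≈ 4220 L/min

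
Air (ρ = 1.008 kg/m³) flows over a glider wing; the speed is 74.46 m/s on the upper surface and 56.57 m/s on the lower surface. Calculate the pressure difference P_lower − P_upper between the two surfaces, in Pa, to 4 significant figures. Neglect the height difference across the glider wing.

ΔP = 1181 Pa

Bernoulli (same height): P_lower − P_upper = ½ρ(v_upper² − v_lower²).
ΔP = ½·1.008·(74.46² − 56.57²) = 1181 Pa.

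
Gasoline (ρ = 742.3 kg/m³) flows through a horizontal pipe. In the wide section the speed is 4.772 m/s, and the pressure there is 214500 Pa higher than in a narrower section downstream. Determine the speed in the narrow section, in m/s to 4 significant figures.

v₂ ≈ 24.51 m/s

Horizontal Bernoulli: P₁ + ½ρv₁² = P₂ + ½ρv₂², so v₂² = v₁² + 2(P₁ − P₂)/ρ.
v₂ = √(4.772² + 2·214500/742.3) = √(22.77 + 577.9) = 24.51 m/s.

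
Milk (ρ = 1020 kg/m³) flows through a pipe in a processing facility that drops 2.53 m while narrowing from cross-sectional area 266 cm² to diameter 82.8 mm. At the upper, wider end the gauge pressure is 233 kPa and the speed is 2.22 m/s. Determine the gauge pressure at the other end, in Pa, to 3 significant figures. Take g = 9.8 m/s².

By continuity, v₂ = v₁·A₁/A₂ = 2.22·(266/53.8) = 11.0 m/s.
Applying Bernoulli between the two ends and solving for P₂: P₂ = P₁ + ½ρ(v₁² − v₂²) − ρgΔh.
P₂ = 233000 + ½·1020·(2.22² − 11.0²) − 1020·9.8·(−2.53) = 233000 + (-58800) − (-25300) = 199000 Pa.

P₂ ≈ 199000 Pa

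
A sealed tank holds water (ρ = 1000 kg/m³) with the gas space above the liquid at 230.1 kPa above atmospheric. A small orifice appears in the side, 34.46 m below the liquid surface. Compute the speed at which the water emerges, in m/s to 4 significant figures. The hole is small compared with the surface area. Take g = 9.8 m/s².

v ≈ 33.70 m/s

Take point 1 at the surface (v₁ ≈ 0) and point 2 at the hole (at atmospheric pressure). Bernoulli: P₁ + ρg h = P_atm + ½ρv₂².
With P₁ − P_atm = 230100 Pa, v₂ = √(2gh + 2ΔP/ρ) = √(2·9.8·34.46 + 2·230100/1000) = 33.70 m/s.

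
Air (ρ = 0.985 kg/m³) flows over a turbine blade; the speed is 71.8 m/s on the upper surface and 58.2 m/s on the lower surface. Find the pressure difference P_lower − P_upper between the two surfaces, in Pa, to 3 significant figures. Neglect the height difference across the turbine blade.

Bernoulli (same height): P_lower − P_upper = ½ρ(v_upper² − v_lower²).
ΔP = ½·0.985·(71.8² − 58.2²) = 871 Pa.

871 Pa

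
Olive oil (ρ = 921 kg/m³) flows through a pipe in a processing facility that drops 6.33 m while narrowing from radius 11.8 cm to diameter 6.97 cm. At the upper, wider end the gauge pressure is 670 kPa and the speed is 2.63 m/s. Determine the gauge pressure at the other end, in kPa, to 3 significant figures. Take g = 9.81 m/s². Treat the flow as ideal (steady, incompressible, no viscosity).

312 kPa

Mass conservation (A₁v₁ = A₂v₂) gives v₂ = 2.63 × 437/38.2 = 30.2 m/s.
Applying Bernoulli between the two ends and solving for P₂: P₂ = P₁ + ½ρ(v₁² − v₂²) − ρgΔh.
P₂ = 670000 + ½·921·(2.63² − 30.2²) − 921·9.81·(−6.33) = 670000 + (-415000) − (-57200) = 312000 Pa.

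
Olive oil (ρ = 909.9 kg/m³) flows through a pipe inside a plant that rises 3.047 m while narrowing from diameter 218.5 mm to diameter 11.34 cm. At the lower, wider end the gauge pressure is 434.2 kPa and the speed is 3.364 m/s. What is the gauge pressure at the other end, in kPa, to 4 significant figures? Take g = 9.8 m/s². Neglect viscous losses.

341.2 kPa

Continuity gives A₁v₁ = A₂v₂, so v₂ = (375.0 cm²)/(101.0 cm²) × 3.364 m/s = 12.49 m/s.
Applying Bernoulli between the two ends and solving for P₂: P₂ = P₁ + ½ρ(v₁² − v₂²) − ρgΔh.
P₂ = 434200 + ½·909.9·(3.364² − 12.49²) − 909.9·9.8·(+3.047) = 434200 + (-65810) − (27170) = 341200 Pa.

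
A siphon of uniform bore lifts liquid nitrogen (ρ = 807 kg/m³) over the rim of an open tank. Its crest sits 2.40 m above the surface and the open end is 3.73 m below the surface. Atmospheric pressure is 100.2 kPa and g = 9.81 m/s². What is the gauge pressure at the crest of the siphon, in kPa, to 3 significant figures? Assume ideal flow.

P_gauge ≈ -48.5 kPa

Bernoulli surface→outlet gives ½v² = g·h_out, so v = √(2·9.81·3.73) = 8.55 m/s.
With constant cross-section the crest speed equals v; applying Bernoulli from the surface up to the crest, P_top = P_atm − ½ρv² − ρg·h_top.
P_top = 100200 − ½·807·8.55² − 807·9.81·2.40 = 51700 Pa. So P_gauge = P_top − P_atm = -48500 Pa.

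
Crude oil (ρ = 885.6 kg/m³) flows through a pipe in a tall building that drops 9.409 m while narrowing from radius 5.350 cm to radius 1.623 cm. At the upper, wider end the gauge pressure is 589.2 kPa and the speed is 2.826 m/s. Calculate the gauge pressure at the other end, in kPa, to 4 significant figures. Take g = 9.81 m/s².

Continuity gives A₁v₁ = A₂v₂, so v₂ = (89.92 cm²)/(8.275 cm²) × 2.826 m/s = 30.71 m/s.
Applying Bernoulli between the two ends and solving for P₂: P₂ = P₁ + ½ρ(v₁² − v₂²) − ρgΔh.
P₂ = 589200 + ½·885.6·(2.826² − 30.71²) − 885.6·9.81·(−9.409) = 589200 + (-414000) − (-81740) = 256900 Pa.

P₂ = 256.9 kPa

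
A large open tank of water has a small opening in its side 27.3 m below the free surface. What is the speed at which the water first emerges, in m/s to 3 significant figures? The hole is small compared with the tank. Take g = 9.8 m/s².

v ≈ 23.1 m/s

The surface is effectively still and both ends are open, so ½v² = gh and v = √(2·9.8·27.3) = 23.1 m/s.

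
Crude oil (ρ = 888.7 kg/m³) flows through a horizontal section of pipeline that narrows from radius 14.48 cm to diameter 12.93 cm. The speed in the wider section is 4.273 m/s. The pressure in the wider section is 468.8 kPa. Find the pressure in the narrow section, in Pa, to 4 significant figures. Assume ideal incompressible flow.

The volume flow rate is constant, so v₂ = (A₁/A₂)v₁ = (658.7/131.3)·4.273 = 21.44 m/s.
The pipe is horizontal, so Bernoulli reduces to P₁ + ½ρv₁² = P₂ + ½ρv₂².
P₂ = P₁ − ½ρ(v₂² − v₁²) = 468800 − ½·888.7·(21.44² − 4.273²) = 468800 − 196100 = 272700 Pa.

P₂ = 272700 Pa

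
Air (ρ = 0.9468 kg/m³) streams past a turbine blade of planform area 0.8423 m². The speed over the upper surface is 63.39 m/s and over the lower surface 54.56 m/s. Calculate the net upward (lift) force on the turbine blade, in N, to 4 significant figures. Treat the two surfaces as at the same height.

With equal heights on the two surfaces, Bernoulli gives P_lower − P_upper = ½ρ(v_upper² − v_lower²).
ΔP = ½·0.9468·(63.39² − 54.56²) = 493.0 Pa.
Lift = ΔP · A = 493.0 × 0.8423 = 415.3 N.

415.3 N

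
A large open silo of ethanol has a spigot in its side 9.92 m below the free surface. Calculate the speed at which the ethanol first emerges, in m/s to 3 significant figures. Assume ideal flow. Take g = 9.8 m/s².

v = 13.9 m/s

Bernoulli from surface to hole (P equal, v_surface ≈ 0): v = √(2gh) = √(2×9.8×9.92) = 13.9 m/s.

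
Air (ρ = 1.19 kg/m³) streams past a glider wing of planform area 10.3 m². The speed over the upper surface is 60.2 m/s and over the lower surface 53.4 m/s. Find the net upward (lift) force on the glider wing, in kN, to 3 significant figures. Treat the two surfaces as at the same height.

F ≈ 4.73 kN

With equal heights on the two surfaces, Bernoulli gives P_lower − P_upper = ½ρ(v_upper² − v_lower²).
ΔP = ½·1.19·(60.2² − 53.4²) = 460 Pa.
Lift = ΔP · A = 460 × 10.3 = 4730 N.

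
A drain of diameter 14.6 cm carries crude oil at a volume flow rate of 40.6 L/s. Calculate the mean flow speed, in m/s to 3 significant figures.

v = 2.43 m/s

Q = 40.6 L/s = 0.0406 m³/s.
v = Q/A = 0.0406 / 0.0167 = 2.43 m/s.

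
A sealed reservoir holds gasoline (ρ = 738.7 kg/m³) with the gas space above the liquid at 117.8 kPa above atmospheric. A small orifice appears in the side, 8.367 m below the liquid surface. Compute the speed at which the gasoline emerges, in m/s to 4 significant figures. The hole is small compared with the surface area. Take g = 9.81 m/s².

v ≈ 21.98 m/s

Take point 1 at the surface (v₁ ≈ 0) and point 2 at the hole (at atmospheric pressure). Bernoulli: P₁ + ρg h = P_atm + ½ρv₂².
With P₁ − P_atm = 117800 Pa, v₂ = √(2gh + 2ΔP/ρ) = √(2·9.81·8.367 + 2·117800/738.7) = 21.98 m/s.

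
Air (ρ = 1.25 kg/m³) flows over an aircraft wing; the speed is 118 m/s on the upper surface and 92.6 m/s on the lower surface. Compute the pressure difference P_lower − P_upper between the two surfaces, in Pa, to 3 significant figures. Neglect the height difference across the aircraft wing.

ΔP ≈ 3340 Pa

The pressure is lower where the speed is higher: ΔP = ½ρ(v_up² − v_low²).
ΔP = ½·1.25·(118² − 92.6²) = 3340 Pa.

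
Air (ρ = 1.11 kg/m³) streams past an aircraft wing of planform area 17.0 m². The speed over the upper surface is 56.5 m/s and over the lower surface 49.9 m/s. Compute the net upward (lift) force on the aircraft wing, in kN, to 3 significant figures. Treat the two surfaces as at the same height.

The faster flow above has the lower pressure; Bernoulli (same height) gives ΔP = ½ρ(v_up² − v_low²).
ΔP = ½·1.11·(56.5² − 49.9²) = 390 Pa.
Lift = ΔP · A = 390 × 17.0 = 6630 N.

F ≈ 6.63 kN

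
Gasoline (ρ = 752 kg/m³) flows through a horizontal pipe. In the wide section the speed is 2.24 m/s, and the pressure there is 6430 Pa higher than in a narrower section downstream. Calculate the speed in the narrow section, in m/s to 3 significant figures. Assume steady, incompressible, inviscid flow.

With h₁ = h₂, rearranging Bernoulli gives v₂ = √(v₁² + 2ΔP/ρ).
v₂ = √(2.24² + 2·6430/752) = √(5.02 + 17.1) = 4.70 m/s.

v₂ ≈ 4.70 m/s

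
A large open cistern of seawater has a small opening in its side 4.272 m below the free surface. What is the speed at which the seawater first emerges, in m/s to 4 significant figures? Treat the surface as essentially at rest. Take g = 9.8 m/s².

9.150 m/s

Bernoulli from surface to hole (P equal, v_surface ≈ 0): v = √(2gh) = √(2×9.8×4.272) = 9.150 m/s.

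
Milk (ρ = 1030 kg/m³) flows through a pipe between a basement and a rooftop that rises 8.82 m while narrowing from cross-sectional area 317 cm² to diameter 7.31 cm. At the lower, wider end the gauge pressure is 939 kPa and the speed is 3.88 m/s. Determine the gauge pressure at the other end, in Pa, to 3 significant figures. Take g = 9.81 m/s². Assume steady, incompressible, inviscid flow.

P₂ = 415000 Pa

The volume flow rate is constant, so v₂ = (A₁/A₂)v₁ = (317/42.0)·3.88 = 29.3 m/s.
Applying Bernoulli between the two ends and solving for P₂: P₂ = P₁ + ½ρ(v₁² − v₂²) − ρgΔh.
P₂ = 939000 + ½·1030·(3.88² − 29.3²) − 1030·9.81·(+8.82) = 939000 + (-435000) − (89100) = 415000 Pa.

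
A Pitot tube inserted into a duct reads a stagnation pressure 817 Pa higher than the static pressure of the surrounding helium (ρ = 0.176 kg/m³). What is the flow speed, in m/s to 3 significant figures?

v ≈ 96.4 m/s

At the stagnation point the flow is brought to rest, so Bernoulli gives P_stag − P_static = ½ρv².
v = √(2ΔP/ρ) = √(2·817/0.176) = 96.4 m/s.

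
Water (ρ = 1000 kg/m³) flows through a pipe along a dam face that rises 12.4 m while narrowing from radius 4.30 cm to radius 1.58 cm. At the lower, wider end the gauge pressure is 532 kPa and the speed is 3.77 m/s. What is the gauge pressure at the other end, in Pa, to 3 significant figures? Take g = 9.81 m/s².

P₂ = 27600 Pa

By continuity, v₂ = v₁·A₁/A₂ = 3.77·(58.1/7.84) = 27.9 m/s.
Energy conservation along the streamline gives P₂ = P₁ − ½ρ(v₂² − v₁²) − ρg(h₂ − h₁).
P₂ = 532000 + ½·1000·(3.77² − 27.9²) − 1000·9.81·(+12.4) = 532000 + (-383000) − (122000) = 27600 Pa.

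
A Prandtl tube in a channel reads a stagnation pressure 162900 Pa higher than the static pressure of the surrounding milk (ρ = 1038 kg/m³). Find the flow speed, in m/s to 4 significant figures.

At the stagnation point the flow is brought to rest, so Bernoulli gives P_stag − P_static = ½ρv².
v = √(2ΔP/ρ) = √(2·162900/1038) = 17.72 m/s.

v ≈ 17.72 m/s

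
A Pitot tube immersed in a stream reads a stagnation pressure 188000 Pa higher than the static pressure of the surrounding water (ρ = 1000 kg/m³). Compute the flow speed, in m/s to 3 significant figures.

At the stagnation point the flow is brought to rest, so Bernoulli gives P_stag − P_static = ½ρv².
v = √(2ΔP/ρ) = √(2·188000/1000) = 19.4 m/s.

19.4 m/s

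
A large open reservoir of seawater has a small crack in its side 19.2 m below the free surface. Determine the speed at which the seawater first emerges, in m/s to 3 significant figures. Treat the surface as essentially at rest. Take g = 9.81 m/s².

Bernoulli from surface to hole (P equal, v_surface ≈ 0): v = √(2gh) = √(2×9.81×19.2) = 19.4 m/s.

v ≈ 19.4 m/s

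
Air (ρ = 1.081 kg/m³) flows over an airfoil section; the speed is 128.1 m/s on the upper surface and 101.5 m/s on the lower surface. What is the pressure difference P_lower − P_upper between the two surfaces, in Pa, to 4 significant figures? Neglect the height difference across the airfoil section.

ΔP ≈ 3301 Pa

Bernoulli (same height): P_lower − P_upper = ½ρ(v_upper² − v_lower²).
ΔP = ½·1.081·(128.1² − 101.5²) = 3301 Pa.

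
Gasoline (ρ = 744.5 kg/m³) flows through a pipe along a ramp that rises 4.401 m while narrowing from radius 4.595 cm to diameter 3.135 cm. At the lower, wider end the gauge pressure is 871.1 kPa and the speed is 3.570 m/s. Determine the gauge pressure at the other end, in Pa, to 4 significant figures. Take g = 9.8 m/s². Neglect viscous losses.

The volume flow rate is constant, so v₂ = (A₁/A₂)v₁ = (66.33/7.719)·3.570 = 30.68 m/s.
Bernoulli: P₁ + ½ρv₁² + ρg h₁ = P₂ + ½ρv₂² + ρg h₂, so P₂ = P₁ + ½ρ(v₁² − v₂²) − ρg(h₂ − h₁).
P₂ = 871100 + ½·744.5·(3.570² − 30.68²) − 744.5·9.8·(+4.401) = 871100 + (-345600) − (32110) = 493400 Pa.

P₂ ≈ 493400 Pa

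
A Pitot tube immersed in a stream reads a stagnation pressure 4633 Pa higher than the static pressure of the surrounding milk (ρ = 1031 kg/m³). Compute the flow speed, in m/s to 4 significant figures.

The dynamic pressure equals the rise in static pressure at the stagnation point: ΔP = ½ρv².
v = √(2ΔP/ρ) = √(2·4633/1031) = 2.998 m/s.

2.998 m/s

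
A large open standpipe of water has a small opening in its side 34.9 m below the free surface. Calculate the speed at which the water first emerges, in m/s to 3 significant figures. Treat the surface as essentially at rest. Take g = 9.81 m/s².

v = 26.2 m/s

The surface is effectively still and both ends are open, so ½v² = gh and v = √(2·9.81·34.9) = 26.2 m/s.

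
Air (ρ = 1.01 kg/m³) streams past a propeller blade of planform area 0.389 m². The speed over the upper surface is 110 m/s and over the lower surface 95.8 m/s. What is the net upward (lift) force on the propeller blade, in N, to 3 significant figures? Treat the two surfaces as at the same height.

F ≈ 574 N

The faster flow above has the lower pressure; Bernoulli (same height) gives ΔP = ½ρ(v_up² − v_low²).
ΔP = ½·1.01·(110² − 95.8²) = 1480 Pa.
Lift = ΔP · A = 1480 × 0.389 = 574 N.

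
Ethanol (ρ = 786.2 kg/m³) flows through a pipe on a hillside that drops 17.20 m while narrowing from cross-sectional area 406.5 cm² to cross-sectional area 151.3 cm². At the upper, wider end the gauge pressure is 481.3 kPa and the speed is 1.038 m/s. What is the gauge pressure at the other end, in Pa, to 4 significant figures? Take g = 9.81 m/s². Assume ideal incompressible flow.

P₂ ≈ 611300 Pa

Continuity gives A₁v₁ = A₂v₂, so v₂ = (406.5 cm²)/(151.3 cm²) × 1.038 m/s = 2.789 m/s.
Energy conservation along the streamline gives P₂ = P₁ − ½ρ(v₂² − v₁²) − ρg(h₂ − h₁).
P₂ = 481300 + ½·786.2·(1.038² − 2.789²) − 786.2·9.81·(−17.20) = 481300 + (-2634) − (-132700) = 611300 Pa.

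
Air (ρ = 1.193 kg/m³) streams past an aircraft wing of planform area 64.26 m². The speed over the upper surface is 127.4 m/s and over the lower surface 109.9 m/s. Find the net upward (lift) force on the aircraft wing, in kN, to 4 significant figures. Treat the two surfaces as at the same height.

With equal heights on the two surfaces, Bernoulli gives P_lower − P_upper = ½ρ(v_upper² − v_lower²).
ΔP = ½·1.193·(127.4² − 109.9²) = 2477 Pa.
Lift = ΔP · A = 2477 × 64.26 = 159200 N.

159.2 kN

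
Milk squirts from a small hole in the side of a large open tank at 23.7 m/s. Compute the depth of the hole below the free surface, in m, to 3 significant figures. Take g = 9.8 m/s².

h = 28.7 m

Inverting v = √(2gh) gives h = v² / 2g.
h = 23.7²/(2·9.8) = 562/19.60 = 28.7 m.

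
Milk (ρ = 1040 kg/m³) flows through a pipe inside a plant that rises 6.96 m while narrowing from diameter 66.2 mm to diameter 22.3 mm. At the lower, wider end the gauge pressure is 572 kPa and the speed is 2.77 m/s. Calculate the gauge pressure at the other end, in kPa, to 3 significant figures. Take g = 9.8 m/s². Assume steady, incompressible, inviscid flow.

P₂ ≈ 195 kPa

By continuity, v₂ = v₁·A₁/A₂ = 2.77·(34.4/3.91) = 24.4 m/s.
Bernoulli: P₁ + ½ρv₁² + ρg h₁ = P₂ + ½ρv₂² + ρg h₂, so P₂ = P₁ + ½ρ(v₁² − v₂²) − ρg(h₂ − h₁).
P₂ = 572000 + ½·1040·(2.77² − 24.4²) − 1040·9.8·(+6.96) = 572000 + (-306000) − (70900) = 195000 Pa.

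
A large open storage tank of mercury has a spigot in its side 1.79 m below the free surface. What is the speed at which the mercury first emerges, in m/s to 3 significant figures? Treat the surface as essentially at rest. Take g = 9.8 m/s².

With the surface at rest and both surface and jet at atmospheric pressure, Bernoulli gives ρg h = ½ρv², so v = √(2gh) = √(2·9.8·1.79) = 5.92 m/s.

v = 5.92 m/s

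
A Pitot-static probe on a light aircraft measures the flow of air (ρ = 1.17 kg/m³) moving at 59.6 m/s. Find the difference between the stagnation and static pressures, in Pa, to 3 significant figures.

ΔP = 2080 Pa

Bernoulli between the free stream and the stagnation point: ½ρv² = P_stag − P_static.
ΔP = ½·1.17·59.6² = 2080 Pa.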